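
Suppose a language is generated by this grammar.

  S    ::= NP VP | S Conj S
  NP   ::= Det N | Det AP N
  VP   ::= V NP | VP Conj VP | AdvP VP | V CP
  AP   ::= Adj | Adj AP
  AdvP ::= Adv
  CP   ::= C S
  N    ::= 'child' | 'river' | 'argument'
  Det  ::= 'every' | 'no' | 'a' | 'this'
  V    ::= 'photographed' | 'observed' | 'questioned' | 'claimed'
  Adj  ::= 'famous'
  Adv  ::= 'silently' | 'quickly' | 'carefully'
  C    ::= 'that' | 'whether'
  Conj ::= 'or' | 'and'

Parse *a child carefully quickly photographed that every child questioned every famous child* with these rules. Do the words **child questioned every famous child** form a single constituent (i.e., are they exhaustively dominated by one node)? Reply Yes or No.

No

[S [NP [Det a] [N child]] [VP [AdvP [Adv carefully]] [VP [AdvP [Adv quickly]] [VP [V photographed] [CP [C that] [S [NP [Det every] [N child]] [VP [V questioned] [NP [Det every] [AP [Adj famous]] [N child]]]]]]]]]
The smallest constituent containing 'child questioned every famous child' is the S spanning 'every child questioned every famous child'; no single node in the tree dominates exactly the given words.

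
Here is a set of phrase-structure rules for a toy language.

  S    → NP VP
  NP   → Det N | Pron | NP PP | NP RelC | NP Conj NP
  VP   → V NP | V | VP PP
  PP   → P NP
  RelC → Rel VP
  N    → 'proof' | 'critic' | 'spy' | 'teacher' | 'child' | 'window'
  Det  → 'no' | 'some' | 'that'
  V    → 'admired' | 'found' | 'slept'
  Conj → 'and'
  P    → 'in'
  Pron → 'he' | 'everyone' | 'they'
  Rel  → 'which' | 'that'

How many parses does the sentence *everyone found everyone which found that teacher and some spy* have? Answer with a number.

The two bracketings:
[S [NP [Pron everyone]] [VP [V found] [NP [NP [Pron everyone]] [RelC [Rel which] [VP [V found] [NP [NP [Det that] [N teacher]] [Conj and] [NP [Det some] [N spy]]]]]]]]
[S [NP [Pron everyone]] [VP [V found] [NP [NP [NP [Pron everyone]] [RelC [Rel which] [VP [V found] [NP [Det that] [N teacher]]]]] [Conj and] [NP [Det some] [N spy]]]]]
The trees differ in how a recursive rule is bracketed over the same span.

2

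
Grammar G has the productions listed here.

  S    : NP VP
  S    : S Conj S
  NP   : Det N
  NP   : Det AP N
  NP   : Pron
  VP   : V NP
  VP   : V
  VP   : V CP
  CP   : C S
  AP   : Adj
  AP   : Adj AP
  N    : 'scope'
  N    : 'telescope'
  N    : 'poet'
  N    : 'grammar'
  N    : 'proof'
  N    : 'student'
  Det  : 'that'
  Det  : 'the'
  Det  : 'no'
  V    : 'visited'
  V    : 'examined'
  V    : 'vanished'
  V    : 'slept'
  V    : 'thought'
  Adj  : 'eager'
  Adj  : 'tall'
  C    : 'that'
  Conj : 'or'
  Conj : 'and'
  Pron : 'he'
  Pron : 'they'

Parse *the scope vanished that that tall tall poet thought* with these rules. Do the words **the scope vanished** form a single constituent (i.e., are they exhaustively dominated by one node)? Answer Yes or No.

No

[S [NP [Det the] [N scope]] [VP [V vanished] [CP [C that] [S [NP [Det that] [AP [Adj tall] [AP [Adj tall]]] [N poet]] [VP [V thought]]]]]]
The smallest constituent containing 'the scope vanished' is the S spanning 'the scope vanished that that tall tall poet thought'; no single node in the tree dominates exactly the given words.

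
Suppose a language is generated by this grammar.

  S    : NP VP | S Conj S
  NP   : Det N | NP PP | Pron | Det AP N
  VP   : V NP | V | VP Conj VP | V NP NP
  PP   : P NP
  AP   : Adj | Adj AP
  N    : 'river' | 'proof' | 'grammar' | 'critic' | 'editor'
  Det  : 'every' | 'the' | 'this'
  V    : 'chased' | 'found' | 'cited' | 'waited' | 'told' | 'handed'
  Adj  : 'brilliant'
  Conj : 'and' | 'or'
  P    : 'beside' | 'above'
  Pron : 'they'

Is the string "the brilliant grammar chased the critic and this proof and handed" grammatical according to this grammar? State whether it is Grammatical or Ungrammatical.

For S → NP VP, the only prefix that parses as NP is 'the brilliant grammar', but the remainder 'chased the critic and this proof and handed' is not a VP under these rules. The alternative S rule S → S Conj S likewise has no satisfying split.

Ungrammatical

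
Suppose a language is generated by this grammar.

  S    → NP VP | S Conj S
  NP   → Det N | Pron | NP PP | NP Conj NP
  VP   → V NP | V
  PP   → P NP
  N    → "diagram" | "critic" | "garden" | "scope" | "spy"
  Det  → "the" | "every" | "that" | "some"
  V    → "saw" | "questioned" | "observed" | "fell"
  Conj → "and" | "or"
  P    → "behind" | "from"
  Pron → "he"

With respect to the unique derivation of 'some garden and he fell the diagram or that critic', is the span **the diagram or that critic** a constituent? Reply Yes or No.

Yes

[S [NP [NP [Det some] [N garden]] [Conj and] [NP [Pron he]]] [VP [V fell] [NP [NP [Det the] [N diagram]] [Conj or] [NP [Det that] [N critic]]]]]
The words 'the diagram or that critic' are exhaustively dominated by a single NP node (built by NP → NP Conj NP), so they form a constituent.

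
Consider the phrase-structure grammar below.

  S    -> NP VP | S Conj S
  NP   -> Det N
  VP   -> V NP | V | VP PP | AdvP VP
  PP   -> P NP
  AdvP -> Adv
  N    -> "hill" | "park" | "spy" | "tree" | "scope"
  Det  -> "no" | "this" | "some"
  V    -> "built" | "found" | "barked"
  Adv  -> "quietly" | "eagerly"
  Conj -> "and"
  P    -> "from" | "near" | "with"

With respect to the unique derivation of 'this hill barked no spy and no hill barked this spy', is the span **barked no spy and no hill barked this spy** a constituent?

[S [S [NP [Det this] [N hill]] [VP [V barked] [NP [Det no] [N spy]]]] [Conj and] [S [NP [Det no] [N hill]] [VP [V barked] [NP [Det this] [N spy]]]]]
The smallest constituent containing 'barked no spy and no hill barked this spy' is the S spanning 'this hill barked no spy and no hill barked this spy'; no single node in the tree dominates exactly the given words.

No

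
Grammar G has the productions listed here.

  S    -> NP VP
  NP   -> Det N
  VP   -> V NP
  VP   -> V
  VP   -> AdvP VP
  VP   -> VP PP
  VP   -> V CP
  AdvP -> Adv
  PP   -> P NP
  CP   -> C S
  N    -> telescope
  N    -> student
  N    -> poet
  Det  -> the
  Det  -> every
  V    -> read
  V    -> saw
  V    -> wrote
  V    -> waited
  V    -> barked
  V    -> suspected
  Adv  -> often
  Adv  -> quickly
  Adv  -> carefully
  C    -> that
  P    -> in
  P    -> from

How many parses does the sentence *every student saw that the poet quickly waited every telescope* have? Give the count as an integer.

1

[S [NP [Det every] [N student]] [VP [V saw] [CP [C that] [S [NP [Det the] [N poet]] [VP [AdvP [Adv quickly]] [VP [V waited] [NP [Det every] [N telescope]]]]]]]]
No rule offers an alternative attachment or grouping for any span, so this is the only derivation.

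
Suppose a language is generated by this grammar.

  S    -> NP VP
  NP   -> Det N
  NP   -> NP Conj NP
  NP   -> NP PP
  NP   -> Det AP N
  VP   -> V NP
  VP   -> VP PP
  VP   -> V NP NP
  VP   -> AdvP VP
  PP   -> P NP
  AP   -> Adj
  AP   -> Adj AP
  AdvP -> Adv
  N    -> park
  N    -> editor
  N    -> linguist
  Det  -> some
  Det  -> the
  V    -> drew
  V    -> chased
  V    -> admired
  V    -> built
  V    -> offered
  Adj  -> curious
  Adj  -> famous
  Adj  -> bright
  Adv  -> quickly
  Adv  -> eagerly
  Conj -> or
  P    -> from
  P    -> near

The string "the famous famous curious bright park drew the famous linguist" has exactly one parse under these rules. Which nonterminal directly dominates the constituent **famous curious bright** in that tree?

AP

[S [NP [Det the] [AP [Adj famous] [AP [Adj famous] [AP [Adj curious] [AP [Adj bright]]]]] [N park]] [VP [V drew] [NP [Det the] [AP [Adj famous]] [N linguist]]]]
The span 'famous curious bright' is the AP node built by AP → Adj AP.
Its mother is the AP built by AP → Adj AP.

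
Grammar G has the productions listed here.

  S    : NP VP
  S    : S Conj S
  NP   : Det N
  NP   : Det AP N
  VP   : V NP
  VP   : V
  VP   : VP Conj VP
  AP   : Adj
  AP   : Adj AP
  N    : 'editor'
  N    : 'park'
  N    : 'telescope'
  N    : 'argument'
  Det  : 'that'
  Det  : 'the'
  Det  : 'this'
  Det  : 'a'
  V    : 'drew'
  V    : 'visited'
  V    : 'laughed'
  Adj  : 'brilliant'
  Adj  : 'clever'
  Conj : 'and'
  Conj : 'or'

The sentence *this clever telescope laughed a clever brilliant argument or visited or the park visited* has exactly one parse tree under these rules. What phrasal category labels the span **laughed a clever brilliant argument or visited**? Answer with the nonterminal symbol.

S
  S
    NP
      Det: this
      AP
        Adj: clever
      N: telescope
    VP
      VP
        V: laughed
        NP
          Det: a
          AP
            Adj: clever
            AP
              Adj: brilliant
          N: argument
      Conj: or
      VP
        V: visited
  Conj: or
  S
    NP
      Det: the
      N: park
    VP
      V: visited
The span 'laughed a clever brilliant argument or visited' is the VP node built by VP → VP Conj VP.

VP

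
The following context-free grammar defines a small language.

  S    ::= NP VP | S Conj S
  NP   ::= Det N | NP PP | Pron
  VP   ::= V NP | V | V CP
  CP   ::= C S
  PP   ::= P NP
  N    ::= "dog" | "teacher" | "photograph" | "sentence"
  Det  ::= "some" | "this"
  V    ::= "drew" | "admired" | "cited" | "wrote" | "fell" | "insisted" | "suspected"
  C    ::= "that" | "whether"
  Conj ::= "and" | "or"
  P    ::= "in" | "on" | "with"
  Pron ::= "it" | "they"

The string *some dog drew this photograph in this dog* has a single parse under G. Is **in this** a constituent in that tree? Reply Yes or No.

No

[S [NP [Det some] [N dog]] [VP [V drew] [NP [NP [Det this] [N photograph]] [PP [P in] [NP [Det this] [N dog]]]]]]
The smallest constituent containing 'in this' is the PP spanning 'in this dog'; no single node in the tree dominates exactly the given words.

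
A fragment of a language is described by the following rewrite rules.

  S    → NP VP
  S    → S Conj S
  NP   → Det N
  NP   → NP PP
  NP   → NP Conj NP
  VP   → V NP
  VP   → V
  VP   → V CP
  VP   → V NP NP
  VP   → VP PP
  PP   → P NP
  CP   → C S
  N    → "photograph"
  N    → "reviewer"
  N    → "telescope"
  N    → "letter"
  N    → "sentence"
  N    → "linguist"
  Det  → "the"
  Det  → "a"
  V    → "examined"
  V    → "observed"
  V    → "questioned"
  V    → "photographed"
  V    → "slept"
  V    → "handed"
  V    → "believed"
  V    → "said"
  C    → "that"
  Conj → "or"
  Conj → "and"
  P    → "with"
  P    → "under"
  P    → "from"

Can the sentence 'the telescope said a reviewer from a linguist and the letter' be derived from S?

Grammatical

[S [NP [Det the] [N telescope]] [VP [V said] [NP [NP [Det a] [N reviewer]] [PP [P from] [NP [NP [Det a] [N linguist]] [Conj and] [NP [Det the] [N letter]]]]]]]
The bracketing above is licensed at every node by one of the given productions, with S at the root.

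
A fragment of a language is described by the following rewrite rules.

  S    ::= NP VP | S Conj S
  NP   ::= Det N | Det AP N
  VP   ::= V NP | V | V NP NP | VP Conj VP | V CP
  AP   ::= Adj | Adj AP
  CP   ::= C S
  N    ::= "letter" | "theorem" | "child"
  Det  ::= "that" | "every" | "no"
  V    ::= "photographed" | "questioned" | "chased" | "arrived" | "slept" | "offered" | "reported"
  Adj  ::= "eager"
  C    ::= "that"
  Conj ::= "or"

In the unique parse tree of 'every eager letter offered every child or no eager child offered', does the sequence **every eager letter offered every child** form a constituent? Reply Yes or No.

Yes

[S [S [NP [Det every] [AP [Adj eager]] [N letter]] [VP [V offered] [NP [Det every] [N child]]]] [Conj or] [S [NP [Det no] [AP [Adj eager]] [N child]] [VP [V offered]]]]
The words 'every eager letter offered every child' are exhaustively dominated by a single S node (built by S → NP VP), so they form a constituent.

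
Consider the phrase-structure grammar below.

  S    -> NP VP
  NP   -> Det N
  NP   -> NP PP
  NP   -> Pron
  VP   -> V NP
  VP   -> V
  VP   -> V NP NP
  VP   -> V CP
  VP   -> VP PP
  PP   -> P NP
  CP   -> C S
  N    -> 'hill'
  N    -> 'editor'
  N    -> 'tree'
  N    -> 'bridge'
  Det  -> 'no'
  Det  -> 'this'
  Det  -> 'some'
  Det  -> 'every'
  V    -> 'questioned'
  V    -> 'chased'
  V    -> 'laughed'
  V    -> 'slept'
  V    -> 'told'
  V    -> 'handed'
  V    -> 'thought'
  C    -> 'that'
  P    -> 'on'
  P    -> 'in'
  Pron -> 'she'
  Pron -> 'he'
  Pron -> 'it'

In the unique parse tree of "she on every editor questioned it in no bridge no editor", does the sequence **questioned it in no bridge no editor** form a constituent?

[S [NP [NP [Pron she]] [PP [P on] [NP [Det every] [N editor]]]] [VP [V questioned] [NP [NP [Pron it]] [PP [P in] [NP [Det no] [N bridge]]]] [NP [Det no] [N editor]]]]
The words 'questioned it in no bridge no editor' are exhaustively dominated by a single VP node (built by VP → V NP NP), so they form a constituent.

Yes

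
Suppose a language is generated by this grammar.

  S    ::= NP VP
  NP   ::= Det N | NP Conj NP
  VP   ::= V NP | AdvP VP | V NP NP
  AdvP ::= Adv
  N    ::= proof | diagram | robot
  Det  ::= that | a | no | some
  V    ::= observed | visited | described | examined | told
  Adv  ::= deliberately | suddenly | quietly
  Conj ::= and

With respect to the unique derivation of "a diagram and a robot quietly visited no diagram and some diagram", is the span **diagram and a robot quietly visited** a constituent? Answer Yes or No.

No

[S [NP [NP [Det a] [N diagram]] [Conj and] [NP [Det a] [N robot]]] [VP [AdvP [Adv quietly]] [VP [V visited] [NP [NP [Det no] [N diagram]] [Conj and] [NP [Det some] [N diagram]]]]]]
The smallest constituent containing 'diagram and a robot quietly visited' is the S spanning 'a diagram and a robot quietly visited no diagram and some diagram'; no single node in the tree dominates exactly the given words.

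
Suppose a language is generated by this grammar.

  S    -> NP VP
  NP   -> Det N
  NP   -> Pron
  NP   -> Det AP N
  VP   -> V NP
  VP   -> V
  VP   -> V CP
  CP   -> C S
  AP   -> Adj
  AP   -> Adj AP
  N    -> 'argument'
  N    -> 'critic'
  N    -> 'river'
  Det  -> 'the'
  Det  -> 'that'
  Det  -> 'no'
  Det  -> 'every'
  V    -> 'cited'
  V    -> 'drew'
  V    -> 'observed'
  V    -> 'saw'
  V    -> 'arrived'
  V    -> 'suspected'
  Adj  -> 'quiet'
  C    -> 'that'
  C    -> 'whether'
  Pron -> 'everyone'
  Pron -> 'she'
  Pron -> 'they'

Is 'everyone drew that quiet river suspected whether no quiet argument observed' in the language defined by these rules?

For S → NP VP, the only prefix that parses as NP is 'everyone', but the remainder 'drew that quiet river suspected whether no quiet argument observed' is not a VP under these rules.

Ungrammatical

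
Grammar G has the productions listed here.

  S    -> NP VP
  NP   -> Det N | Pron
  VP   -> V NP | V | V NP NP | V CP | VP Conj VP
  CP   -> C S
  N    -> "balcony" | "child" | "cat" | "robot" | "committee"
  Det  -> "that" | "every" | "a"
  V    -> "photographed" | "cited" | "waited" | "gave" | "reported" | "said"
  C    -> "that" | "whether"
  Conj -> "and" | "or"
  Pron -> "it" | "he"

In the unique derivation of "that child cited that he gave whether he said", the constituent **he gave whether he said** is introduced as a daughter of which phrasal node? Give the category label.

S
  NP
    Det: that
    N: child
  VP
    V: cited
    CP
      C: that
      S
        NP
          Pron: he
        VP
          V: gave
          CP
            C: whether
            S
              NP
                Pron: he
              VP
                V: said
The span 'he gave whether he said' is the S node built by S → NP VP.
Its mother is the CP built by CP → C S.

CP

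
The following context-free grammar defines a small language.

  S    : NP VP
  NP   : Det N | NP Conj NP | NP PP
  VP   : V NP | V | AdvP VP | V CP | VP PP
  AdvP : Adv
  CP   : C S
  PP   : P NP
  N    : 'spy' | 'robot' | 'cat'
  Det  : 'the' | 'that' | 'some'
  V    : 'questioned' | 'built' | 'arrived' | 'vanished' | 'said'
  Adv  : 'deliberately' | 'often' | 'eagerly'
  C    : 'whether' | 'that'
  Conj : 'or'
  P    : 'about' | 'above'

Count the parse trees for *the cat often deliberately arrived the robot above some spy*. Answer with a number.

Two of the 4 distinct bracketings:
[S [NP [Det the] [N cat]] [VP [AdvP [Adv often]] [VP [AdvP [Adv deliberately]] [VP [V arrived] [NP [NP [Det the] [N robot]] [PP [P above] [NP [Det some] [N spy]]]]]]]]
[S [NP [Det the] [N cat]] [VP [AdvP [Adv often]] [VP [AdvP [Adv deliberately]] [VP [VP [V arrived] [NP [Det the] [N robot]]] [PP [P above] [NP [Det some] [N spy]]]]]]]
The difference turns on whether NP → NP PP is used at the relevant span, versus an alternative expansion of NP.

4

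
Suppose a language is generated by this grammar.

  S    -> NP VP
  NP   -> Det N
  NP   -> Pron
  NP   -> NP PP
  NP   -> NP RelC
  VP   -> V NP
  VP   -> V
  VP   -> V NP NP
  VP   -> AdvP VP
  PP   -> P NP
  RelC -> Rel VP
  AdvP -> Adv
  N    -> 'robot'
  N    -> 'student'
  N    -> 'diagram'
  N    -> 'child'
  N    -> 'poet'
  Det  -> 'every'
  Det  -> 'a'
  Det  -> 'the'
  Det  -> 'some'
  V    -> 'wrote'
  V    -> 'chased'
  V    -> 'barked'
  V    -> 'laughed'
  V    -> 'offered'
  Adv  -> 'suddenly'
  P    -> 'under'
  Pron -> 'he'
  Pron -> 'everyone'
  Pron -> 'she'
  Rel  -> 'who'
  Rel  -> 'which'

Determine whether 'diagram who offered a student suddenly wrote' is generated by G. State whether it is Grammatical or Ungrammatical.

For S → NP VP, no prefix of the string parses as an NP.

Ungrammatical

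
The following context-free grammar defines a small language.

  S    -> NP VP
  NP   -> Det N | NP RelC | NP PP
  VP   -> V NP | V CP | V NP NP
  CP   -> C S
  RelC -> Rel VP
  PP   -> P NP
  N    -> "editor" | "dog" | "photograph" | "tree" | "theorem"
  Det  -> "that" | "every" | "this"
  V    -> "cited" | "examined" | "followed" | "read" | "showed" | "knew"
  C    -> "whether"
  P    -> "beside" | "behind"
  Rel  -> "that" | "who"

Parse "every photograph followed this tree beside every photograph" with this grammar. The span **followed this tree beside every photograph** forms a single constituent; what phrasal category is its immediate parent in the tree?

S

S
  NP
    Det: every
    N: photograph
  VP
    V: followed
    NP
      NP
        Det: this
        N: tree
      PP
        P: beside
        NP
          Det: every
          N: photograph
The span 'followed this tree beside every photograph' is the VP node built by VP → V NP.
Its mother is the S built by S → NP VP.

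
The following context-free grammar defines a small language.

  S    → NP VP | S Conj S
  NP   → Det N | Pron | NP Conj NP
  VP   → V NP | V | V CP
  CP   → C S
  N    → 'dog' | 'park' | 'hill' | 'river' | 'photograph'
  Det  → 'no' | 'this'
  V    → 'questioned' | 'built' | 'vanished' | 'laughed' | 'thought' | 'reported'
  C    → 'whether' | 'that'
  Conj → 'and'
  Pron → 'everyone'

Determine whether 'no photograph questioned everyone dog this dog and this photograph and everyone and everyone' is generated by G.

A Pron word can never sit immediately before an N word in any string this grammar generates, so the substring 'everyone dog' rules out a derivation.

Ungrammatical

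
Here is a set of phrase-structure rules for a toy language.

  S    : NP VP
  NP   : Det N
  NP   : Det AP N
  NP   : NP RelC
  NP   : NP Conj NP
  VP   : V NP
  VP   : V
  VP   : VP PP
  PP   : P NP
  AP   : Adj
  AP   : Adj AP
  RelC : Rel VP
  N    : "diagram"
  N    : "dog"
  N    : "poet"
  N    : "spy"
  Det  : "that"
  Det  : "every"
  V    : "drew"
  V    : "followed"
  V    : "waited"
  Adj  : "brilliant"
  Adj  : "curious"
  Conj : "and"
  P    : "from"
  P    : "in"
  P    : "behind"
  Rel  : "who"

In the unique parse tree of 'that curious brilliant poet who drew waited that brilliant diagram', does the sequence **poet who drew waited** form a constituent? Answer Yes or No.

No

[S [NP [NP [Det that] [AP [Adj curious] [AP [Adj brilliant]]] [N poet]] [RelC [Rel who] [VP [V drew]]]] [VP [V waited] [NP [Det that] [AP [Adj brilliant]] [N diagram]]]]
The smallest constituent containing 'poet who drew waited' is the S spanning 'that curious brilliant poet who drew waited that brilliant diagram'; no single node in the tree dominates exactly the given words.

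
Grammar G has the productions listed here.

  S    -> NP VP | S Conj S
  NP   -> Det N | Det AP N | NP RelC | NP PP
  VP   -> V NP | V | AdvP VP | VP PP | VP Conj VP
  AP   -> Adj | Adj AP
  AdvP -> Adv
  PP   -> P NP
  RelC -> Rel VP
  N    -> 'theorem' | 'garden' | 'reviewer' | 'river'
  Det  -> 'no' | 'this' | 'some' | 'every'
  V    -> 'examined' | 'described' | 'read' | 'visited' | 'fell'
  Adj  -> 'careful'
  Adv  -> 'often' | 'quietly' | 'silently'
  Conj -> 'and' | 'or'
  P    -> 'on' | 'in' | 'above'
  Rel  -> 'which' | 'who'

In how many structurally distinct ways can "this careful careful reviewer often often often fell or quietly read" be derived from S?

Two of the 4 distinct bracketings:
[S [NP [Det this] [AP [Adj careful] [AP [Adj careful]]] [N reviewer]] [VP [AdvP [Adv often]] [VP [AdvP [Adv often]] [VP [AdvP [Adv often]] [VP [VP [V fell]] [Conj or] [VP [AdvP [Adv quietly]] [VP [V read]]]]]]]]
[S [NP [Det this] [AP [Adj careful] [AP [Adj careful]]] [N reviewer]] [VP [AdvP [Adv often]] [VP [AdvP [Adv often]] [VP [VP [AdvP [Adv often]] [VP [V fell]]] [Conj or] [VP [AdvP [Adv quietly]] [VP [V read]]]]]]]
The trees differ in how a recursive rule is bracketed over the same span.

4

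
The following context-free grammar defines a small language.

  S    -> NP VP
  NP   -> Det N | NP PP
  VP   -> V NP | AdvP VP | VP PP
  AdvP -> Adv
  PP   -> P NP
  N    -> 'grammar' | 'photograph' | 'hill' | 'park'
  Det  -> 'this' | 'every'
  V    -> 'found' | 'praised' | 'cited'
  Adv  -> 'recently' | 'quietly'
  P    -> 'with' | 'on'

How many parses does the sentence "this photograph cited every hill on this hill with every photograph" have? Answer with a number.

Two of the 5 distinct bracketings:
[S [NP [Det this] [N photograph]] [VP [V cited] [NP [NP [Det every] [N hill]] [PP [P on] [NP [NP [Det this] [N hill]] [PP [P with] [NP [Det every] [N photograph]]]]]]]]
[S [NP [Det this] [N photograph]] [VP [V cited] [NP [NP [NP [Det every] [N hill]] [PP [P on] [NP [Det this] [N hill]]]] [PP [P with] [NP [Det every] [N photograph]]]]]]
The trees differ in how a recursive rule is bracketed over the same span.

5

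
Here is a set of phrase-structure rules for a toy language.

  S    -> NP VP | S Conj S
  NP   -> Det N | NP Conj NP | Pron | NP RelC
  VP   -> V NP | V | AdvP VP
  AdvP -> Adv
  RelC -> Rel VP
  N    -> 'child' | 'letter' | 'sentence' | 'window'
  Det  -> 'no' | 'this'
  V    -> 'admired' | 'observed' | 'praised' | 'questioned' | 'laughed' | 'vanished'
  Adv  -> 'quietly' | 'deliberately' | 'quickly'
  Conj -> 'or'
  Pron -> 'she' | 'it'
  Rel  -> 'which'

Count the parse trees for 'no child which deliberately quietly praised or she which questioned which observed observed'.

Two of the 3 distinct bracketings:
[S [NP [NP [NP [Det no] [N child]] [RelC [Rel which] [VP [AdvP [Adv deliberately]] [VP [AdvP [Adv quietly]] [VP [V praised]]]]]] [Conj or] [NP [NP [NP [Pron she]] [RelC [Rel which] [VP [V questioned]]]] [RelC [Rel which] [VP [V observed]]]]] [VP [V observed]]]
[S [NP [NP [NP [NP [Det no] [N child]] [RelC [Rel which] [VP [AdvP [Adv deliberately]] [VP [AdvP [Adv quietly]] [VP [V praised]]]]]] [Conj or] [NP [NP [Pron she]] [RelC [Rel which] [VP [V questioned]]]]] [RelC [Rel which] [VP [V observed]]]] [VP [V observed]]]
The trees differ in how a recursive rule is bracketed over the same span.

3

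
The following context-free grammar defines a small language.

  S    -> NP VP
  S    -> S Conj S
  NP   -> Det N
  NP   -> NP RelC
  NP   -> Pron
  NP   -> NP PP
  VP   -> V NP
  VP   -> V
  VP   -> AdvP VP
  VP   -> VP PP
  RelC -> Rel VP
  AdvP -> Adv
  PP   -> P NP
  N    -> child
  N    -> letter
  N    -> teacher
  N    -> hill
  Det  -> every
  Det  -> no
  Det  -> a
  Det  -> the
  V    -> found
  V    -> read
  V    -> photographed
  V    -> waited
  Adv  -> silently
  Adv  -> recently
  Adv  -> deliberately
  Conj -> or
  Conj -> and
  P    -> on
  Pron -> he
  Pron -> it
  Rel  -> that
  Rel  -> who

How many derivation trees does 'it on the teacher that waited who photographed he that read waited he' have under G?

7

Two of the 7 distinct bracketings:
[S [NP [NP [NP [NP [Pron it]] [PP [P on] [NP [Det the] [N teacher]]]] [RelC [Rel that] [VP [V waited]]]] [RelC [Rel who] [VP [V photographed] [NP [NP [Pron he]] [RelC [Rel that] [VP [V read]]]]]]] [VP [V waited] [NP [Pron he]]]]
[S [NP [NP [NP [Pron it]] [PP [P on] [NP [NP [Det the] [N teacher]] [RelC [Rel that] [VP [V waited]]]]]] [RelC [Rel who] [VP [V photographed] [NP [NP [Pron he]] [RelC [Rel that] [VP [V read]]]]]]] [VP [V waited] [NP [Pron he]]]]
The trees differ in how a recursive rule is bracketed over the same span.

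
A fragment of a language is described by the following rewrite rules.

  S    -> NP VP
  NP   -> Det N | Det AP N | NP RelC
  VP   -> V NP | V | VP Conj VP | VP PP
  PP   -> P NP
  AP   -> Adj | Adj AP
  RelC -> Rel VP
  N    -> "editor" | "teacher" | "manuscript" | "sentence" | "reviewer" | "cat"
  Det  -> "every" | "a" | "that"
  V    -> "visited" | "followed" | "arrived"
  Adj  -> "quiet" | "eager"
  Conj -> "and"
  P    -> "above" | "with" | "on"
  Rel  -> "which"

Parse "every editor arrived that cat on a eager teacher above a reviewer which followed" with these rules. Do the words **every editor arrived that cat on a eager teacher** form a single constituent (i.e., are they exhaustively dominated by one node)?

No

[S [NP [Det every] [N editor]] [VP [VP [VP [V arrived] [NP [Det that] [N cat]]] [PP [P on] [NP [Det a] [AP [Adj eager]] [N teacher]]]] [PP [P above] [NP [NP [Det a] [N reviewer]] [RelC [Rel which] [VP [V followed]]]]]]]
The smallest constituent containing 'every editor arrived that cat on a eager teacher' is the S spanning 'every editor arrived that cat on a eager teacher above a reviewer which followed'; no single node in the tree dominates exactly the given words.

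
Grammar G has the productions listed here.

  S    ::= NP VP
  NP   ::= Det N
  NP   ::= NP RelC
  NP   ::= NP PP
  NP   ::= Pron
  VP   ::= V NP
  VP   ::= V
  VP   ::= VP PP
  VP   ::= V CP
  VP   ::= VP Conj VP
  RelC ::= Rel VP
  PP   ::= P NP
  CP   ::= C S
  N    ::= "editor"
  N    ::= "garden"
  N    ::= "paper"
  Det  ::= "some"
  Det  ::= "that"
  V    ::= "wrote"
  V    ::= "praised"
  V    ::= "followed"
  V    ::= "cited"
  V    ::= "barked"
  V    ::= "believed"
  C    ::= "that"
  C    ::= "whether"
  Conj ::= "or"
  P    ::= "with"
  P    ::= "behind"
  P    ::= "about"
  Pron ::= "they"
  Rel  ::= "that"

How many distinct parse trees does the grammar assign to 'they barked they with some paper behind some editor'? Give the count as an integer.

5

Two of the 5 distinct bracketings:
[S [NP [Pron they]] [VP [V barked] [NP [NP [Pron they]] [PP [P with] [NP [NP [Det some] [N paper]] [PP [P behind] [NP [Det some] [N editor]]]]]]]]
[S [NP [Pron they]] [VP [V barked] [NP [NP [NP [Pron they]] [PP [P with] [NP [Det some] [N paper]]]] [PP [P behind] [NP [Det some] [N editor]]]]]]
The trees differ in how a recursive rule is bracketed over the same span.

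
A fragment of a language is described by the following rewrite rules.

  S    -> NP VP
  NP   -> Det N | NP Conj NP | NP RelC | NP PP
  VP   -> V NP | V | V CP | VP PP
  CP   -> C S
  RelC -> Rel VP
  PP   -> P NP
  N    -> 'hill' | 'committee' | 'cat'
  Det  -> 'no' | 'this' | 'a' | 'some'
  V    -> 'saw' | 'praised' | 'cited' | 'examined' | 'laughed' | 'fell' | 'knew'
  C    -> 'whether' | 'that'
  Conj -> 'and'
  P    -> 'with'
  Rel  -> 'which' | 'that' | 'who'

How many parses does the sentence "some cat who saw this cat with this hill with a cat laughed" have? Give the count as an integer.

9

Two of the 9 distinct bracketings:
[S [NP [NP [Det some] [N cat]] [RelC [Rel who] [VP [V saw] [NP [NP [Det this] [N cat]] [PP [P with] [NP [NP [Det this] [N hill]] [PP [P with] [NP [Det a] [N cat]]]]]]]]] [VP [V laughed]]]
[S [NP [NP [Det some] [N cat]] [RelC [Rel who] [VP [V saw] [NP [NP [NP [Det this] [N cat]] [PP [P with] [NP [Det this] [N hill]]]] [PP [P with] [NP [Det a] [N cat]]]]]]] [VP [V laughed]]]
The trees differ in how a recursive rule is bracketed over the same span.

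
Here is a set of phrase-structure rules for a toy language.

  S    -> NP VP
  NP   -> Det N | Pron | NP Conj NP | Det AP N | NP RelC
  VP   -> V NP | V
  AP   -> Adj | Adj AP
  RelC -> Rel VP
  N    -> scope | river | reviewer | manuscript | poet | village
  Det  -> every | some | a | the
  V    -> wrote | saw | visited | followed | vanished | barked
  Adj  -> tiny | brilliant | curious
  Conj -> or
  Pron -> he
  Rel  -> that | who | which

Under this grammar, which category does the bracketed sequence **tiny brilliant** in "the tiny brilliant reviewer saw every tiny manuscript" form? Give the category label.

S
  NP
    Det: the
    AP
      Adj: tiny
      AP
        Adj: brilliant
    N: reviewer
  VP
    V: saw
    NP
      Det: every
      AP
        Adj: tiny
      N: manuscript
The span 'tiny brilliant' is the AP node built by AP → Adj AP.

AP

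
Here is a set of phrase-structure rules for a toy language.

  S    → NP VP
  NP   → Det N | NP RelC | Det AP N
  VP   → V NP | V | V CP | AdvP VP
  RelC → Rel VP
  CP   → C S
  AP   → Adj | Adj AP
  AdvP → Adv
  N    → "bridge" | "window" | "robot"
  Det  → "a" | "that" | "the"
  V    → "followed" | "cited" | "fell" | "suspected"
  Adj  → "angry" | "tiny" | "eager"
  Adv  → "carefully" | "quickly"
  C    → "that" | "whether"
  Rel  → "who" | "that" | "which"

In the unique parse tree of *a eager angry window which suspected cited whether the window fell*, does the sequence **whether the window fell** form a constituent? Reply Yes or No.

Yes

[S [NP [NP [Det a] [AP [Adj eager] [AP [Adj angry]]] [N window]] [RelC [Rel which] [VP [V suspected]]]] [VP [V cited] [CP [C whether] [S [NP [Det the] [N window]] [VP [V fell]]]]]]
The words 'whether the window fell' are exhaustively dominated by a single CP node (built by CP → C S), so they form a constituent.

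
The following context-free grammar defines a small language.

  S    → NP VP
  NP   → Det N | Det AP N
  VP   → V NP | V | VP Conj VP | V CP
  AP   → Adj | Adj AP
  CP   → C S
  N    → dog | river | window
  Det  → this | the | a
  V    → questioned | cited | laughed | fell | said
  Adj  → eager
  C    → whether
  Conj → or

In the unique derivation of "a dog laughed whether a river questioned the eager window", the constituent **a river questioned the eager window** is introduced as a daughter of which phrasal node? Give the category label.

[S [NP [Det a] [N dog]] [VP [V laughed] [CP [C whether] [S [NP [Det a] [N river]] [VP [V questioned] [NP [Det the] [AP [Adj eager]] [N window]]]]]]]
The span 'a river questioned the eager window' is the S node built by S → NP VP.
Its mother is the CP built by CP → C S.

CP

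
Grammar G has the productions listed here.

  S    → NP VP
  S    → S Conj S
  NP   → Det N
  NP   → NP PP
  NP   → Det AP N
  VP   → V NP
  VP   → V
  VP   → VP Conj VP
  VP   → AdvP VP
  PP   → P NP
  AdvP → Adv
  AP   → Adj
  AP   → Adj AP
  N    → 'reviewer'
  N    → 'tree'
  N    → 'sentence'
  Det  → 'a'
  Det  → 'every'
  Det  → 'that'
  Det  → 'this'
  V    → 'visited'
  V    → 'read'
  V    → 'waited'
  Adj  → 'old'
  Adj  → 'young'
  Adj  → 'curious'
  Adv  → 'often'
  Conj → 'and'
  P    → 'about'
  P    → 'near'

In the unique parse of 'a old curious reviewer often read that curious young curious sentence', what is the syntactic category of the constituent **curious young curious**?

AP

[S [NP [Det a] [AP [Adj old] [AP [Adj curious]]] [N reviewer]] [VP [AdvP [Adv often]] [VP [V read] [NP [Det that] [AP [Adj curious] [AP [Adj young] [AP [Adj curious]]]] [N sentence]]]]]
The span 'curious young curious' is the AP node built by AP → Adj AP.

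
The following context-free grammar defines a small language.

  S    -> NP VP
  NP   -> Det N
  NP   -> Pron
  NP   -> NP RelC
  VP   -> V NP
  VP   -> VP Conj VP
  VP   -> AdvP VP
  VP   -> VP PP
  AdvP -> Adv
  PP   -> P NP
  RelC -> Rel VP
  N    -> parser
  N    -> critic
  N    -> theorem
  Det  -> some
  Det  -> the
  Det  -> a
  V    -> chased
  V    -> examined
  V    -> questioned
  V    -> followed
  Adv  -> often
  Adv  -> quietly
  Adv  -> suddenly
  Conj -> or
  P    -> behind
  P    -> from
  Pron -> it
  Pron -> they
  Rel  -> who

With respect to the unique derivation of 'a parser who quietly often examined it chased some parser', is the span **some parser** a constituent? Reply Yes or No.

Yes

[S [NP [NP [Det a] [N parser]] [RelC [Rel who] [VP [AdvP [Adv quietly]] [VP [AdvP [Adv often]] [VP [V examined] [NP [Pron it]]]]]]] [VP [V chased] [NP [Det some] [N parser]]]]
The words 'some parser' are exhaustively dominated by a single NP node (built by NP → Det N), so they form a constituent.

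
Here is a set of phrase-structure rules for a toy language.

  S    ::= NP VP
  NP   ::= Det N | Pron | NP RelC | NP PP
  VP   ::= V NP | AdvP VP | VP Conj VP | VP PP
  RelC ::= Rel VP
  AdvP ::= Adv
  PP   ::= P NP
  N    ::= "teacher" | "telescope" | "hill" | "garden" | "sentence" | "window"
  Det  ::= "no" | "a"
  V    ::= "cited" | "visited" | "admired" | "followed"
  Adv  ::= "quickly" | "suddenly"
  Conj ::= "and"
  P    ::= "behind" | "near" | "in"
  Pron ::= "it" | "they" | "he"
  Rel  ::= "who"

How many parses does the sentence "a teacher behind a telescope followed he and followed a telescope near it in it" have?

9

Two of the 9 distinct bracketings:
[S [NP [NP [Det a] [N teacher]] [PP [P behind] [NP [Det a] [N telescope]]]] [VP [VP [V followed] [NP [Pron he]]] [Conj and] [VP [V followed] [NP [NP [Det a] [N telescope]] [PP [P near] [NP [NP [Pron it]] [PP [P in] [NP [Pron it]]]]]]]]]
[S [NP [NP [Det a] [N teacher]] [PP [P behind] [NP [Det a] [N telescope]]]] [VP [VP [V followed] [NP [Pron he]]] [Conj and] [VP [V followed] [NP [NP [NP [Det a] [N telescope]] [PP [P near] [NP [Pron it]]]] [PP [P in] [NP [Pron it]]]]]]]
The trees differ in how a recursive rule is bracketed over the same span.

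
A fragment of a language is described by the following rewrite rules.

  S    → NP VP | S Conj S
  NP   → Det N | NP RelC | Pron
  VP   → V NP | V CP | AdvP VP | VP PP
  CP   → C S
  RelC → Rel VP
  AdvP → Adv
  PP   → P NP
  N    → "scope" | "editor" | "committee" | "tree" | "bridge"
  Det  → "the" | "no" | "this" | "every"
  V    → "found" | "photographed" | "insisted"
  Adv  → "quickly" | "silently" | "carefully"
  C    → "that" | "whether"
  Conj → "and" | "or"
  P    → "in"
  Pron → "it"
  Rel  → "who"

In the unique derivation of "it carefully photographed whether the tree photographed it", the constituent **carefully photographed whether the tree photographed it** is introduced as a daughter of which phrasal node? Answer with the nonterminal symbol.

[S [NP [Pron it]] [VP [AdvP [Adv carefully]] [VP [V photographed] [CP [C whether] [S [NP [Det the] [N tree]] [VP [V photographed] [NP [Pron it]]]]]]]]
The span 'carefully photographed whether the tree photographed it' is the VP node built by VP → AdvP VP.
Its mother is the S built by S → NP VP.

S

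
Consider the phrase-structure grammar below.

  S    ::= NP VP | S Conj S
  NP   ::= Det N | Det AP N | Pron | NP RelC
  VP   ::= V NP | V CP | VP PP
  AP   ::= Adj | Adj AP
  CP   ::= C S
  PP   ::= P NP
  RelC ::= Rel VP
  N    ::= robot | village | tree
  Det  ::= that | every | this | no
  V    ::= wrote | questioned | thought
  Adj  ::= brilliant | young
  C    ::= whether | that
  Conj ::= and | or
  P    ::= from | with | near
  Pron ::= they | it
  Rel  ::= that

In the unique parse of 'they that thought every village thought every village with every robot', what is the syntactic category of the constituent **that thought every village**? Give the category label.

RelC

[S [NP [NP [Pron they]] [RelC [Rel that] [VP [V thought] [NP [Det every] [N village]]]]] [VP [VP [V thought] [NP [Det every] [N village]]] [PP [P with] [NP [Det every] [N robot]]]]]
The span 'that thought every village' is the RelC node built by RelC → Rel VP.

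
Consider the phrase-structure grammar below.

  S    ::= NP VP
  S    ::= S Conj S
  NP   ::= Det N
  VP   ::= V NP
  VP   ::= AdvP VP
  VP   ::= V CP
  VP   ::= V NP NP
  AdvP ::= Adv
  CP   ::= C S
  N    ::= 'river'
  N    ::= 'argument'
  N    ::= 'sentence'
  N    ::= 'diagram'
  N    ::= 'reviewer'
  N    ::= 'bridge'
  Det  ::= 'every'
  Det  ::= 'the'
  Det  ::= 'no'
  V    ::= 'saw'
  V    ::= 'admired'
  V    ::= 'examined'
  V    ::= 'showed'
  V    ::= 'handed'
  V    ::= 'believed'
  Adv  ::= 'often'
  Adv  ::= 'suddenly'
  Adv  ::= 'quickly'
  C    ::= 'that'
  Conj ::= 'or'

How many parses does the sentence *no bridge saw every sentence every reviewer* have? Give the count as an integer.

[S [NP [Det no] [N bridge]] [VP [V saw] [NP [Det every] [N sentence]] [NP [Det every] [N reviewer]]]]
No rule offers an alternative attachment or grouping for any span, so this is the only derivation.

1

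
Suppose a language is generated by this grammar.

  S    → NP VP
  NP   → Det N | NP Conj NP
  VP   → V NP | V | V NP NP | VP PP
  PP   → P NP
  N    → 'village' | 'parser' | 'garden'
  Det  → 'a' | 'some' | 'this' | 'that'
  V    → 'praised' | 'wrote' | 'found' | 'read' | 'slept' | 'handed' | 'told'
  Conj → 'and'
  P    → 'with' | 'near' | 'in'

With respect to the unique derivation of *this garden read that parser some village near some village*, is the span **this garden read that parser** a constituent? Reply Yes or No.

[S [NP [Det this] [N garden]] [VP [VP [V read] [NP [Det that] [N parser]] [NP [Det some] [N village]]] [PP [P near] [NP [Det some] [N village]]]]]
The smallest constituent containing 'this garden read that parser' is the S spanning 'this garden read that parser some village near some village'; no single node in the tree dominates exactly the given words.

No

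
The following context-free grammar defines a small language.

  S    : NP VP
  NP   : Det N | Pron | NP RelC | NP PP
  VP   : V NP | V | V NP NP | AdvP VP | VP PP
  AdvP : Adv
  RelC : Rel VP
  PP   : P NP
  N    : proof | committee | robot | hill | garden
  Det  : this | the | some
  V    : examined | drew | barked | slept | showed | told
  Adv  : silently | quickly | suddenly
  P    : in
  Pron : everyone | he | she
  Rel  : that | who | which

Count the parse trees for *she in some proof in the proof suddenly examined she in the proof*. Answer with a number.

6

Two of the 6 distinct bracketings:
[S [NP [NP [Pron she]] [PP [P in] [NP [NP [Det some] [N proof]] [PP [P in] [NP [Det the] [N proof]]]]]] [VP [AdvP [Adv suddenly]] [VP [V examined] [NP [NP [Pron she]] [PP [P in] [NP [Det the] [N proof]]]]]]]
[S [NP [NP [Pron she]] [PP [P in] [NP [NP [Det some] [N proof]] [PP [P in] [NP [Det the] [N proof]]]]]] [VP [AdvP [Adv suddenly]] [VP [VP [V examined] [NP [Pron she]]] [PP [P in] [NP [Det the] [N proof]]]]]]
The difference turns on whether VP → VP PP is used at the relevant span, versus an alternative expansion of VP.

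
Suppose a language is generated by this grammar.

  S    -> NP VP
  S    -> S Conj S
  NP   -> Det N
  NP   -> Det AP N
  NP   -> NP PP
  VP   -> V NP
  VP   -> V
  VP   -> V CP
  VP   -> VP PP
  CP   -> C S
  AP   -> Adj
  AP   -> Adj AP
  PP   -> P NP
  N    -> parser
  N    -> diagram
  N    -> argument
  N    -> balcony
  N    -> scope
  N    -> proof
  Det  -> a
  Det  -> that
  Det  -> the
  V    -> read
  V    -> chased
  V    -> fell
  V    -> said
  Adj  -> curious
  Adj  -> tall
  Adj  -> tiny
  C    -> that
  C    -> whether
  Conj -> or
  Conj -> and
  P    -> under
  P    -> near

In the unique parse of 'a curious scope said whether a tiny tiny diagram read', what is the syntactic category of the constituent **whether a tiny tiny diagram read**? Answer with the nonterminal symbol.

CP

[S [NP [Det a] [AP [Adj curious]] [N scope]] [VP [V said] [CP [C whether] [S [NP [Det a] [AP [Adj tiny] [AP [Adj tiny]]] [N diagram]] [VP [V read]]]]]]
The span 'whether a tiny tiny diagram read' is the CP node built by CP → C S.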